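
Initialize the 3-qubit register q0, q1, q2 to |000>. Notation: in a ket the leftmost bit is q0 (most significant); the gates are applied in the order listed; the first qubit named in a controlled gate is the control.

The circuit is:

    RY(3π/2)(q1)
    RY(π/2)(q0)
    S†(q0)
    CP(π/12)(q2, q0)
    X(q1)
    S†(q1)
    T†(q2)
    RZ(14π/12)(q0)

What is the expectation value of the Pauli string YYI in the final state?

In the final state, YYI has expectation sqrt(3)/2.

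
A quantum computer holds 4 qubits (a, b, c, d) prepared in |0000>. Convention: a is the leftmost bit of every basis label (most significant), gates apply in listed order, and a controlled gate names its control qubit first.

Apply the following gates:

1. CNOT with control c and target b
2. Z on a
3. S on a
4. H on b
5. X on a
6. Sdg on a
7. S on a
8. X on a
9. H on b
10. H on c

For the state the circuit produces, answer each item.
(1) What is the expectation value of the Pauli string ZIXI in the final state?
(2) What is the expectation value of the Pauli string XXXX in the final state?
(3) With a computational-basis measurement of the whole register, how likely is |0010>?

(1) The observable ZIXI averages to 1. Key observation: steps 4-9 multiply out to the identity, so the circuit reduces to the remaining gates.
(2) In the final state, XXXX has expectation 0.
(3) Outcome |0010> occurs with probability 1/2.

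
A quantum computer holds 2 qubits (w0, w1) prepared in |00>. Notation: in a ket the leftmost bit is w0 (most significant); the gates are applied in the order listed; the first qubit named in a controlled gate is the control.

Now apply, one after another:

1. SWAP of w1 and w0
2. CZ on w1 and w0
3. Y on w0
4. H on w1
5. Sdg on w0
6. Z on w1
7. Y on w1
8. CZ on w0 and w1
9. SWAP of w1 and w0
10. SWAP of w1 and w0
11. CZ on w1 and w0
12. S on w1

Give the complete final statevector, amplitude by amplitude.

After the circuit, the state carries amplitude 0 on |00>, 0 on |01>, sqrt(2)*I/2 on |10>, -sqrt(2)/2 on |11>. Key observation: the block from step 9 through step 10 cancels to the identity and can be dropped.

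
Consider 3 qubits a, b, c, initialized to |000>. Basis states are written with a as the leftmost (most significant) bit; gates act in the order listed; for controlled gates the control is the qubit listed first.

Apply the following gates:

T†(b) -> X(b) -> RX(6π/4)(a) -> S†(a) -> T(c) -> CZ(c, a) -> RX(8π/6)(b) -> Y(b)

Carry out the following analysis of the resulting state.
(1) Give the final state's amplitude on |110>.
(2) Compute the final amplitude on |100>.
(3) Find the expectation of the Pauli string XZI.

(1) The final state's coefficient on |110> equals -sqrt(6)/4.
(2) |100> carries amplitude -sqrt(2)*I/4 in the final state.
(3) In the final state, XZI has expectation -1/2.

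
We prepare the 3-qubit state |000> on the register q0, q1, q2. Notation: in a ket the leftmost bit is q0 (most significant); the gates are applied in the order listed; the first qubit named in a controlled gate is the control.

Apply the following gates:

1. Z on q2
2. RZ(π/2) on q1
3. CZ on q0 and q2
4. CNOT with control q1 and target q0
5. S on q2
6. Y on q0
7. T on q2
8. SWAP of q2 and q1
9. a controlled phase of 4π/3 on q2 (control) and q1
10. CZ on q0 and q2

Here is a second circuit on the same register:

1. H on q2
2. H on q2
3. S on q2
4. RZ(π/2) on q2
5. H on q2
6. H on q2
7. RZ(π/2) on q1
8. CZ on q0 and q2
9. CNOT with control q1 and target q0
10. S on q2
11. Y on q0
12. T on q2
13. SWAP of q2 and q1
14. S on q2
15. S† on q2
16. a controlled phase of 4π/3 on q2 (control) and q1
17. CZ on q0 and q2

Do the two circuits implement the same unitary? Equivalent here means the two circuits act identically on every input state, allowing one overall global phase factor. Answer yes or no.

Yes, they are equivalent — the unitaries differ by at most a global phase.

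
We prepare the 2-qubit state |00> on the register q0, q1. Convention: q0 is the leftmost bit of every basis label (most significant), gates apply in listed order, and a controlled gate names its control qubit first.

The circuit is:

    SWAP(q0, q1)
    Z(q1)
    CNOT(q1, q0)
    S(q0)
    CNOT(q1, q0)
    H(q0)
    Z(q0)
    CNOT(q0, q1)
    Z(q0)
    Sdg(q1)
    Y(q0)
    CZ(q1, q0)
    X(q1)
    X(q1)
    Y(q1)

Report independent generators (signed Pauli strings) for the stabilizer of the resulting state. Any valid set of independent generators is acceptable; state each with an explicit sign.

The stabilizer group can be generated by +XY, +ZZ, among other valid generating sets. Key observation: the block from step 13 through step 14 cancels to the identity and can be dropped.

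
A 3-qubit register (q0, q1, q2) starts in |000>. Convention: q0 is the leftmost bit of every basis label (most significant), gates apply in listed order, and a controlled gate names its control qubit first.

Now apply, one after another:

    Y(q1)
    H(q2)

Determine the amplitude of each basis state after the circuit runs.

The final amplitudes are sqrt(2)*I/2 on |010>, sqrt(2)*I/2 on |011>, and 0 on every other basis state.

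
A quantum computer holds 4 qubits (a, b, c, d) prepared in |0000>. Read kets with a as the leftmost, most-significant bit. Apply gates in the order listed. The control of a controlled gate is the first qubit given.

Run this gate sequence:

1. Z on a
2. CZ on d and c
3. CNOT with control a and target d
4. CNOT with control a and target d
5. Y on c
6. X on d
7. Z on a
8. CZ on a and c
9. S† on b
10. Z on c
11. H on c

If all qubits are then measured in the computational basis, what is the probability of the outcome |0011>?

The probability of measuring |0011> is 1/2. Key observation: steps 3-4 multiply out to the identity, so the circuit reduces to the remaining gates.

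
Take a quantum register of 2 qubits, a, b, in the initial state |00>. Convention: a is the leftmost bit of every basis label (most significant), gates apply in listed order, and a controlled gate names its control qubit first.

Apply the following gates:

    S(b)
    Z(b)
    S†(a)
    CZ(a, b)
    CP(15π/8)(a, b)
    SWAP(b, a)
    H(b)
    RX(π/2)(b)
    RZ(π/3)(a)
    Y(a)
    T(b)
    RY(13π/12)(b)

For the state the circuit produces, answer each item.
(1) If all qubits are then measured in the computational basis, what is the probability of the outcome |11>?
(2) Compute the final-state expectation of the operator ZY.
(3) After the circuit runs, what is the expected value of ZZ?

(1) The probability of measuring |11> is 5/8 - sqrt(3)/8.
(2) The expectation value of ZY is -sqrt(2)/2.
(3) The expectation value of ZZ is 1/4 - sqrt(3)/4.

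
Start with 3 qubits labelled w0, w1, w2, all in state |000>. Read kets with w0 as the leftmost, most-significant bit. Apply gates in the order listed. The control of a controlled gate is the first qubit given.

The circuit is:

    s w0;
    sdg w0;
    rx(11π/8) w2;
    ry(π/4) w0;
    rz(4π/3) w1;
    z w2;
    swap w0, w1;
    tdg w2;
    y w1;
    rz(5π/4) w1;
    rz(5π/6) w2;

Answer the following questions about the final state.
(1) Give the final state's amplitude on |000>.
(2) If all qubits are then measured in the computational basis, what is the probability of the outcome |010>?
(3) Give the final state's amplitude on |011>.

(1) |000> carries amplitude sqrt(2 - sqrt(2))*exp(19*I*pi/24)*cos(5*pi/16)/2 in the final state. Key observation: gates 1-2 undo each other exactly, leaving only the rest of the circuit to track.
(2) A full measurement returns |010> with probability (2 - sqrt(2 - sqrt(2)))*(sqrt(2) + 2)/16.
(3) The amplitude on |011> is -sqrt(sqrt(2) + 2)*exp(I*pi/8)*sin(5*pi/16)/2.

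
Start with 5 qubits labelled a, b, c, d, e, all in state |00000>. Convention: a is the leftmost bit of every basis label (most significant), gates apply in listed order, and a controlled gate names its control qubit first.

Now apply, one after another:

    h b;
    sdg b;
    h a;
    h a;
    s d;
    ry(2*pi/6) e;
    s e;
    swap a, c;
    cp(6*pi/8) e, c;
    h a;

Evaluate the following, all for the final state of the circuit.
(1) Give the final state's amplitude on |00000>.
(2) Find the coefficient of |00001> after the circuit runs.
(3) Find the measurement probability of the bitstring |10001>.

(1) The amplitude on |00000> is sqrt(3)/4.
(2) The final state's coefficient on |00001> equals I/4.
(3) Outcome |10001> occurs with probability 1/16.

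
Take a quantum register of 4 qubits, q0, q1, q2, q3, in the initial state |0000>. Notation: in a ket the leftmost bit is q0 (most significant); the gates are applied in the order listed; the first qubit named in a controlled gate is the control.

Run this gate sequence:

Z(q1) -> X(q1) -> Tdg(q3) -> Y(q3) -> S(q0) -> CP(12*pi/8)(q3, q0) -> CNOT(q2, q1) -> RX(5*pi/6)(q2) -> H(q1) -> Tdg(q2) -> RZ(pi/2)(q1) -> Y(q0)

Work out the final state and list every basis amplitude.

The final amplitudes are (-1 + sqrt(3))*exp(3*I*pi/4)/4 on |1001>, 1/4 + sqrt(3)/4 on |1011>, (-1 + sqrt(3))*exp(I*pi/4)/4 on |1101>, I*(-sqrt(3) - 1)/4 on |1111>, and 0 on every other basis state.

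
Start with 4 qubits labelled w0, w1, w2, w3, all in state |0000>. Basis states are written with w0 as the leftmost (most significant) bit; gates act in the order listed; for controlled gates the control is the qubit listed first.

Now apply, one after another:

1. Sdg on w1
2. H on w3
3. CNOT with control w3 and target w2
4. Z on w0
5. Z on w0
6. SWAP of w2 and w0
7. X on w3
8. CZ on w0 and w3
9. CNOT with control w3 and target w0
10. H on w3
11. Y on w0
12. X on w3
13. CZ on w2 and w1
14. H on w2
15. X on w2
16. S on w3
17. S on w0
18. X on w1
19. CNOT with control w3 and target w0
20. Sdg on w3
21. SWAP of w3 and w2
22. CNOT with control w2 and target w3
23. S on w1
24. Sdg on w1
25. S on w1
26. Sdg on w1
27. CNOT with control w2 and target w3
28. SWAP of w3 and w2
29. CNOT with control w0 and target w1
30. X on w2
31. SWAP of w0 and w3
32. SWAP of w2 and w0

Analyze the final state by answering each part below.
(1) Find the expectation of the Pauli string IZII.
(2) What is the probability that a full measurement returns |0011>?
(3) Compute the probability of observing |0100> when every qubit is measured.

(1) The expectation value of IZII is 1. Key observation: the block from step 21 through step 28 cancels to the identity and can be dropped.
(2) Outcome |0011> occurs with probability 1/2.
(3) A full measurement returns |0100> with probability 0.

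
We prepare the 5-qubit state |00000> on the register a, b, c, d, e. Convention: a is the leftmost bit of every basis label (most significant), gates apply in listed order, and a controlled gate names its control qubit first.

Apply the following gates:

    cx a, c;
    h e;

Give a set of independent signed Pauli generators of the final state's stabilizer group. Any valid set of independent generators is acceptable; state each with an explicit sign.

The stabilizer group can be generated by +IIIIX, +ZIIII, +IZIII, +IIZII, +IIIZI, among other valid generating sets.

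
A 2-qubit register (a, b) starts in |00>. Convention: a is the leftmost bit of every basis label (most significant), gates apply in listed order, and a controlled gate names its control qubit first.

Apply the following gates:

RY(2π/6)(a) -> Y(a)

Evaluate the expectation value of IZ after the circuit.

The expectation value of IZ is 1.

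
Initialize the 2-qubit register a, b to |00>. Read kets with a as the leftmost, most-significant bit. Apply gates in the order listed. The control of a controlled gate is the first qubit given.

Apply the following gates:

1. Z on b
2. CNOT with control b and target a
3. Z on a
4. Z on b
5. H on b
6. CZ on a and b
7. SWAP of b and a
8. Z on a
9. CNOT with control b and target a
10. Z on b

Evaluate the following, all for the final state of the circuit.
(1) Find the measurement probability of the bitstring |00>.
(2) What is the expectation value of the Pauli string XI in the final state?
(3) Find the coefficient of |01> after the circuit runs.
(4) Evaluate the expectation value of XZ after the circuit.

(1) The probability of measuring |00> is 1/2.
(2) The observable XI averages to -1.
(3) The amplitude on |01> is 0.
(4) The observable XZ averages to -1.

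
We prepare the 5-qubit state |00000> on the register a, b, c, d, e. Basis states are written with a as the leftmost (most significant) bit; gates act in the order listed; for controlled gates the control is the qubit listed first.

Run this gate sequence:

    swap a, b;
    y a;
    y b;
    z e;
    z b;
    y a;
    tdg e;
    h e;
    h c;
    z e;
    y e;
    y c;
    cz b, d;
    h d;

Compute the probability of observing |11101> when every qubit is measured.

A full measurement returns |11101> with probability 0.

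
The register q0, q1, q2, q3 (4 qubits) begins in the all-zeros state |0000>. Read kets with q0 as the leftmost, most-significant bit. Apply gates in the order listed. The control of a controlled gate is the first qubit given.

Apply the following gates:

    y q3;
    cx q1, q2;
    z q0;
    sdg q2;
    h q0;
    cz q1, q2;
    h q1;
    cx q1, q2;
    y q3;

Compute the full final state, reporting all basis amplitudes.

The final amplitudes are 1/2 on |0000>, 1/2 on |0110>, 1/2 on |1000>, 1/2 on |1110>, and 0 on every other basis state.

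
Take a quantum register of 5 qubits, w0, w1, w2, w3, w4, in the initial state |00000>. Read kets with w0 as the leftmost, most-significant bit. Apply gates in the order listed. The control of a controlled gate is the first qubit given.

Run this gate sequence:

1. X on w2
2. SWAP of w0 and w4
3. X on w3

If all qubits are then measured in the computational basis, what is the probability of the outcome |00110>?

A full measurement returns |00110> with probability 1.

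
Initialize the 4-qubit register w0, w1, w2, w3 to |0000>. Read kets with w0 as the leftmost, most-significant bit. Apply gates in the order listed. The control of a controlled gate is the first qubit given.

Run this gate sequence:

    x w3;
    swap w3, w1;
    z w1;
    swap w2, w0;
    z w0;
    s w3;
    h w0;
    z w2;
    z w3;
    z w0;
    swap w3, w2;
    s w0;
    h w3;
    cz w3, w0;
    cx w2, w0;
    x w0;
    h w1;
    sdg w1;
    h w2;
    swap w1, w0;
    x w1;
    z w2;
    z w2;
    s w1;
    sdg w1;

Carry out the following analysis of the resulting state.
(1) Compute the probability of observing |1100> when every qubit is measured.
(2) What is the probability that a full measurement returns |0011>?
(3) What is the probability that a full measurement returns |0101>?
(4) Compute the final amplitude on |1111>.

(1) The probability of measuring |1100> is 1/16. Key observation: steps 24-25 multiply out to the identity, so the circuit reduces to the remaining gates.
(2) The probability of measuring |0011> is 1/16.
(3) Outcome |0101> occurs with probability 1/16.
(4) The final state's coefficient on |1111> equals 1/4.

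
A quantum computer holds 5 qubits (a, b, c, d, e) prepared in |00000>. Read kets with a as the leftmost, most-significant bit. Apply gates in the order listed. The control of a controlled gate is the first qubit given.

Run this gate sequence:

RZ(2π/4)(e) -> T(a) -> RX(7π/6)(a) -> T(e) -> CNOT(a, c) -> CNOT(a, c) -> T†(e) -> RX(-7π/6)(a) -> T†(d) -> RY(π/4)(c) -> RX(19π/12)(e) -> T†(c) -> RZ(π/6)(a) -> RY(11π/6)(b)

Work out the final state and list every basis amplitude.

The final amplitudes are (-4 - 2*sqrt(3) - sqrt(6) - sqrt(2))*exp(2*I*pi/3)/16 on |00000>, (2 + sqrt(6) + 3*sqrt(2))*exp(I*pi/6)/16 on |00001>, (-3*sqrt(2) - sqrt(6) + 2)*exp(5*I*pi/12)/16 on |00100>, (-4 - 2*sqrt(3) + sqrt(2) + sqrt(6))*exp(11*I*pi/12)/16 on |00101>, (-sqrt(2) + 2 + sqrt(6))*exp(2*I*pi/3)/16 on |01000>, (-3*sqrt(2) - 4 + sqrt(6) + 2*sqrt(3))*exp(I*pi/6)/16 on |01001>, (-4 - sqrt(6) + 2*sqrt(3) + 3*sqrt(2))*exp(5*I*pi/12)/16 on |01100>, (-sqrt(6) + sqrt(2) + 2)*exp(11*I*pi/12)/16 on |01101>, and 0 on every other basis state. Key observation: steps 3-8 multiply out to the identity, so the circuit reduces to the remaining gates.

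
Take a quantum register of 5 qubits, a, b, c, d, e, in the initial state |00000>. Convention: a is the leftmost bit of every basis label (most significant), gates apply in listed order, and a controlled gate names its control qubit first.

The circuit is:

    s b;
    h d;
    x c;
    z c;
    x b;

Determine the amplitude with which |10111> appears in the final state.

The amplitude on |10111> is 0.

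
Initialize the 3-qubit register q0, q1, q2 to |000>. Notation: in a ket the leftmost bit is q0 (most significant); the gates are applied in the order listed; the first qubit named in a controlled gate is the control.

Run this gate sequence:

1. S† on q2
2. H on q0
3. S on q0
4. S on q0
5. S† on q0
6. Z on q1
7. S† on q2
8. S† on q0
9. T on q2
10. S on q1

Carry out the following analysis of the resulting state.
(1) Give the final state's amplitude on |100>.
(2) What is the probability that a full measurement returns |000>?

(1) |100> carries amplitude sqrt(2)/2 in the final state.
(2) A full measurement returns |000> with probability 1/2.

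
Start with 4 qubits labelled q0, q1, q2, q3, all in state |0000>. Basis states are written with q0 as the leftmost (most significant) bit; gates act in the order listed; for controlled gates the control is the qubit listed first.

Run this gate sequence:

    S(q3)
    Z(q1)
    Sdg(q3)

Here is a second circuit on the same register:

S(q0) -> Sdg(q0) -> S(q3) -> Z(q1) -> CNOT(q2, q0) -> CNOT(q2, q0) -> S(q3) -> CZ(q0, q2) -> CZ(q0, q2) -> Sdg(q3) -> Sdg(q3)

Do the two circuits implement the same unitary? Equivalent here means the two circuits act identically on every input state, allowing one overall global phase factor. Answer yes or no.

Yes, they are equivalent — the unitaries differ by at most a global phase.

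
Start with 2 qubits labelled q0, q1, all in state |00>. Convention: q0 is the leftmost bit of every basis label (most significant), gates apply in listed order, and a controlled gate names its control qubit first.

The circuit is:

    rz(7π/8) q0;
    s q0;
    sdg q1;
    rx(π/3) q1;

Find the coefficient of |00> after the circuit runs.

The amplitude on |00> is -sqrt(3)*exp(9*I*pi/16)/2.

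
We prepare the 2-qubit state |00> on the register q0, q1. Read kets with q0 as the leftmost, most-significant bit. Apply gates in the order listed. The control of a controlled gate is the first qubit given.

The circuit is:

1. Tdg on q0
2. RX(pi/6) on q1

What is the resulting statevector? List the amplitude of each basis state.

After the circuit, the state carries amplitude sqrt(2)/4 + sqrt(6)/4 on |00>, I*(-sqrt(6) + sqrt(2))/4 on |01>, 0 on |10>, 0 on |11>.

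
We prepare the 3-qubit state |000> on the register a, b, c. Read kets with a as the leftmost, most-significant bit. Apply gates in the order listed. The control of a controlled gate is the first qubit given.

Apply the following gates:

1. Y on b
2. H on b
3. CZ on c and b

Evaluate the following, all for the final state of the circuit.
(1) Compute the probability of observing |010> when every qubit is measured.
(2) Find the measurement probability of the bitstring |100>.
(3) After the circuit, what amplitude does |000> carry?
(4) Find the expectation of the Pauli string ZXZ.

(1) Outcome |010> occurs with probability 1/2.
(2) A full measurement returns |100> with probability 0.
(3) |000> carries amplitude sqrt(2)*I/2 in the final state.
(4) The expectation value of ZXZ is -1.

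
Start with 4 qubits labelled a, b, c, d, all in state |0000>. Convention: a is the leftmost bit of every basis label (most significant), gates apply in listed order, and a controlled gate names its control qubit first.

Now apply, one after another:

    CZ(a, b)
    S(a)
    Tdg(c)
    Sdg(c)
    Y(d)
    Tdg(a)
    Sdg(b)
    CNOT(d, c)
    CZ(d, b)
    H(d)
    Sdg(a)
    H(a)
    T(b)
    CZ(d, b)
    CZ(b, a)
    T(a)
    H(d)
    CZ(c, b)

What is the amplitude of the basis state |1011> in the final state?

|1011> carries amplitude sqrt(2)*exp(3*I*pi/4)/2 in the final state.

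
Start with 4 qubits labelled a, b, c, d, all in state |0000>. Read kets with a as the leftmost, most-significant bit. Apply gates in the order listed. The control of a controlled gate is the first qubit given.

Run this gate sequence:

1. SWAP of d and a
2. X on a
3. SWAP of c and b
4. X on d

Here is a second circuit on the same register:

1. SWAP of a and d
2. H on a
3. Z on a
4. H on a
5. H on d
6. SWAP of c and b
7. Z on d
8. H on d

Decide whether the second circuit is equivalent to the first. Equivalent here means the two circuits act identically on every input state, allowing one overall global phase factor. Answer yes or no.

Yes — the two circuits implement the same unitary up to a global phase.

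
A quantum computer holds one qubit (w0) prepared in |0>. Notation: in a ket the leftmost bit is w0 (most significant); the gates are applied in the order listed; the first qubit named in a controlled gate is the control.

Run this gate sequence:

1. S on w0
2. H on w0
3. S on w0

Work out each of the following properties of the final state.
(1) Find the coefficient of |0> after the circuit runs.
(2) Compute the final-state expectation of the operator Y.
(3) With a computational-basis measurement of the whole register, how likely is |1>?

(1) The amplitude on |0> is sqrt(2)/2.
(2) The observable Y averages to 1.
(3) A full measurement returns |1> with probability 1/2.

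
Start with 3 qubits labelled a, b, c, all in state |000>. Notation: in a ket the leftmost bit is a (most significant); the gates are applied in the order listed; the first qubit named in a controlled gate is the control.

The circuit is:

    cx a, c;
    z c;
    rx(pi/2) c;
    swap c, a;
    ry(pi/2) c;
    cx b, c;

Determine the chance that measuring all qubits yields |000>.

Outcome |000> occurs with probability 1/4.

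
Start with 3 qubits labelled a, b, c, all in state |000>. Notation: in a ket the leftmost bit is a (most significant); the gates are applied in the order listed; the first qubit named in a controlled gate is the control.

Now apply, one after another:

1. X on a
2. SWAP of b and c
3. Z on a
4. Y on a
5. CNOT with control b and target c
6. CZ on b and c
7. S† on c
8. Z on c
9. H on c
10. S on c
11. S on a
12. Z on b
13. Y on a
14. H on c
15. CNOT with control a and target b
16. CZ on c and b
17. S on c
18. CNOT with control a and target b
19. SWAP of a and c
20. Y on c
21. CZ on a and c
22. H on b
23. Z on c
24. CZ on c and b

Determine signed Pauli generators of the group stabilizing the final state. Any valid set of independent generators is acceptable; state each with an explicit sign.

The stabilizer group can be generated by -XII, +IXI, +IIZ, among other valid generating sets.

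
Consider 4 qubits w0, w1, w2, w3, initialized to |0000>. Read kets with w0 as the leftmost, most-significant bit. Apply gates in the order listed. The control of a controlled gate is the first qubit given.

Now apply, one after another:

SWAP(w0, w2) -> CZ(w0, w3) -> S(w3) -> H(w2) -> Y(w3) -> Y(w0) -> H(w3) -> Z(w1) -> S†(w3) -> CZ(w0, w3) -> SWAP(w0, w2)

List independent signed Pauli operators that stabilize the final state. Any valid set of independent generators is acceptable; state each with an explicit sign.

One valid set of independent stabilizer generators is +XIII, -IIIY, +IZII, -IIZI (any independent generating set of the same group is equally correct).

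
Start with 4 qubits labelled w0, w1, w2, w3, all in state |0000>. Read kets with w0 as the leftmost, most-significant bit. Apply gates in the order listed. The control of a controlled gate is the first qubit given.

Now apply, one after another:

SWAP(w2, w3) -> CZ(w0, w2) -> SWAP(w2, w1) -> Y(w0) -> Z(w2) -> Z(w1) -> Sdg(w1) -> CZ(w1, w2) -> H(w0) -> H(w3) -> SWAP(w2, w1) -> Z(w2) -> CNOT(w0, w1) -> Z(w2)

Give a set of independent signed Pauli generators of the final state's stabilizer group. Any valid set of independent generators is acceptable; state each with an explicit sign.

The stabilizer group can be generated by -XXII, +IIIX, +ZZII, +IIZI, among other valid generating sets.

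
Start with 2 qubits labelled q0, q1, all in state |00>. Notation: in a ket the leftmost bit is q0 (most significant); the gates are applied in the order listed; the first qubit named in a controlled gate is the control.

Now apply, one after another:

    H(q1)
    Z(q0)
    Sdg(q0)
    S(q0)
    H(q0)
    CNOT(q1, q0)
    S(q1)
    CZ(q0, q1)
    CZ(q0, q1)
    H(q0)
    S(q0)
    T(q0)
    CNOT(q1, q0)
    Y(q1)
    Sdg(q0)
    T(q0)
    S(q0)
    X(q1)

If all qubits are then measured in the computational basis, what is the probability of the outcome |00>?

The probability of measuring |00> is 1/2.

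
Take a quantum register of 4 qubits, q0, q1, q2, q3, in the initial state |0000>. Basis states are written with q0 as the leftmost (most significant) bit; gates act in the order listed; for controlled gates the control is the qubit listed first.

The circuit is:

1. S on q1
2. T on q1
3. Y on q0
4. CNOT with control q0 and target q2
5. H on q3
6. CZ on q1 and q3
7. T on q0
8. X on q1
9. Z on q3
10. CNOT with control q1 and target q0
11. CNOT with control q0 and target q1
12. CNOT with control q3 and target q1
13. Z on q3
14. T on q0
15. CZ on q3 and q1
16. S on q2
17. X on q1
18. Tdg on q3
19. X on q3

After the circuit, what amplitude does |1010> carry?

|1010> carries amplitude 0 in the final state.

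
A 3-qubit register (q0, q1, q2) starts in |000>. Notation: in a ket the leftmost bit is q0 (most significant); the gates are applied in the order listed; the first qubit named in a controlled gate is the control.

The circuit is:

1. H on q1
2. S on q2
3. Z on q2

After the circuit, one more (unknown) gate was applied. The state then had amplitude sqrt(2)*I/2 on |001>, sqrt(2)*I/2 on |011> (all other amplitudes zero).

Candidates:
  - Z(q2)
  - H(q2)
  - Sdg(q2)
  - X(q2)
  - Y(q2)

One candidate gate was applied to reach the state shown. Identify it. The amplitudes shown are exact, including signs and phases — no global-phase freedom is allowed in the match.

The applied gate was Y(q2).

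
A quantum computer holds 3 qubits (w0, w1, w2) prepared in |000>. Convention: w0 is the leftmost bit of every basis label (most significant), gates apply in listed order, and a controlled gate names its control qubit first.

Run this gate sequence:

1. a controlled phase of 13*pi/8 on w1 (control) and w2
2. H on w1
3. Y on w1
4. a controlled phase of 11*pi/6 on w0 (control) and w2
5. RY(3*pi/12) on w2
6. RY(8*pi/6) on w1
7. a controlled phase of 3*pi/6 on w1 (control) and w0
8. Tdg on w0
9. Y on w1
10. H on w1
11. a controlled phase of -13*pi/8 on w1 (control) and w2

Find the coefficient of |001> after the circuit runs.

The final state's coefficient on |001> equals -sqrt(2 - sqrt(2))/4.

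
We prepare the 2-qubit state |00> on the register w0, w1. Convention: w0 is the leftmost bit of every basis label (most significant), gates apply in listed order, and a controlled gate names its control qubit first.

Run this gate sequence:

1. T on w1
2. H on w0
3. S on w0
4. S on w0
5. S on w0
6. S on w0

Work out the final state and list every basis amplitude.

After the circuit, the state carries amplitude sqrt(2)/2 on |00>, 0 on |01>, sqrt(2)/2 on |10>, 0 on |11>. Key observation: gates 3-6 undo each other exactly, leaving only the rest of the circuit to track.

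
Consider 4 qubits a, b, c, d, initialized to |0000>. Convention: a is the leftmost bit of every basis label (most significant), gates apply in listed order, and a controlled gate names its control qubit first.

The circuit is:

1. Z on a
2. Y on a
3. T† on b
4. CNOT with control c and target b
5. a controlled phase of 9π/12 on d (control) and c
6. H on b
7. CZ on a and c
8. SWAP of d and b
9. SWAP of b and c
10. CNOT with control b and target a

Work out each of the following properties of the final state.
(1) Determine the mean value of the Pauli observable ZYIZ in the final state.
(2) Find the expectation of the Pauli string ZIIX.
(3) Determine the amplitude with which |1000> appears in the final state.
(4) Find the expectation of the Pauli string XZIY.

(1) The observable ZYIZ averages to 0.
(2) In the final state, ZIIX has expectation -1.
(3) The amplitude on |1000> is sqrt(2)*I/2.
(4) The expectation value of XZIY is 0.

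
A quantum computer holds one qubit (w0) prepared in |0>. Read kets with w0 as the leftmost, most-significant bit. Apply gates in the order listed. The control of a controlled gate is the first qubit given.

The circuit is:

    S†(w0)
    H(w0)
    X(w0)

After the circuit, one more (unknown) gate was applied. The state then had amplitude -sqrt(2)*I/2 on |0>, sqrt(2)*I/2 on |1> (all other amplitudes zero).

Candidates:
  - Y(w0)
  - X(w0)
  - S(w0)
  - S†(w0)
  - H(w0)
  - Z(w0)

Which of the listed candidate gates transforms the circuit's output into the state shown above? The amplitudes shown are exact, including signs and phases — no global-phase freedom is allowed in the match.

The unique candidate consistent with the amplitudes is Y(w0).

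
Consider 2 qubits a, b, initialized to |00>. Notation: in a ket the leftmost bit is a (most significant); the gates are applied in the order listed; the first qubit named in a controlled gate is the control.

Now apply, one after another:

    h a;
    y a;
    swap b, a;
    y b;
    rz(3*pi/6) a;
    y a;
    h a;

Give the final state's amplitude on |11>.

The final state's coefficient on |11> equals -exp(I*pi/4)/2.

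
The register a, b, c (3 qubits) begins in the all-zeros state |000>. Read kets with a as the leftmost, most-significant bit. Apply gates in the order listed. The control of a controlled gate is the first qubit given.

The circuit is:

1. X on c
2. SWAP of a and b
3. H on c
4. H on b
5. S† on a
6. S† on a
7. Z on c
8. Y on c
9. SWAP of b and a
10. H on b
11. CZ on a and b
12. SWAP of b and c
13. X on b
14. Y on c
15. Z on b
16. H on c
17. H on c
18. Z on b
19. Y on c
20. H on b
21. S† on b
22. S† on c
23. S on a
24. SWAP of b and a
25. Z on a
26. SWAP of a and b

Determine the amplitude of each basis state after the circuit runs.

The final amplitudes are 0 on |000>, 0 on |001>, -1/2 on |010>, I/2 on |011>, 0 on |100>, 0 on |101>, -I/2 on |110>, 1/2 on |111>. Key observation: gates 14-19 undo each other exactly, leaving only the rest of the circuit to track.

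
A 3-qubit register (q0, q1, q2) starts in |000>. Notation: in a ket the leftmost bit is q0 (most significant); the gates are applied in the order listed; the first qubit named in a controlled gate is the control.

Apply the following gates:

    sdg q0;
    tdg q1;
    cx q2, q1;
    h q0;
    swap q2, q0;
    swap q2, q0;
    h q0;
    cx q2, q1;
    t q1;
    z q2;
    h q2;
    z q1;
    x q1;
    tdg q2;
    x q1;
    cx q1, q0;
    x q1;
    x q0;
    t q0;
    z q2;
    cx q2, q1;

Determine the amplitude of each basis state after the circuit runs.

After the circuit, the state carries amplitude -sqrt(2)/2 on |101>, sqrt(2)*exp(I*pi/4)/2 on |110>, and 0 on every other basis state. Key observation: steps 2-9 multiply out to the identity, so the circuit reduces to the remaining gates.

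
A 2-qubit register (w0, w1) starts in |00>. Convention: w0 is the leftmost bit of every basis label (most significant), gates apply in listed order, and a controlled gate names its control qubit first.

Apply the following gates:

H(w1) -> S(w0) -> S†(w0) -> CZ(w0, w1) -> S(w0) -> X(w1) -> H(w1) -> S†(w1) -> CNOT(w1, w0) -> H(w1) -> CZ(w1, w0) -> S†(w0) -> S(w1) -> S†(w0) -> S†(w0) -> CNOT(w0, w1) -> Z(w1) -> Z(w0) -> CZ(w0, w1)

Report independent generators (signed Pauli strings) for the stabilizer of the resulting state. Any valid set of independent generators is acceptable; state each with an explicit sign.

One valid set of independent stabilizer generators is -IY, +ZI (any independent generating set of the same group is equally correct).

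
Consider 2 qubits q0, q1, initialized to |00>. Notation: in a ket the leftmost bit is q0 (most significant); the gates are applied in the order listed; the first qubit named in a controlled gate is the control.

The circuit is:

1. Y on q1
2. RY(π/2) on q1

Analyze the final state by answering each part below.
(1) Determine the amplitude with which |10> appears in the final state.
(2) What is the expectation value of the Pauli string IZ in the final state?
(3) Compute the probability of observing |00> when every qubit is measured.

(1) |10> carries amplitude 0 in the final state.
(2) The expectation value of IZ is 0.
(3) The probability of measuring |00> is 1/2.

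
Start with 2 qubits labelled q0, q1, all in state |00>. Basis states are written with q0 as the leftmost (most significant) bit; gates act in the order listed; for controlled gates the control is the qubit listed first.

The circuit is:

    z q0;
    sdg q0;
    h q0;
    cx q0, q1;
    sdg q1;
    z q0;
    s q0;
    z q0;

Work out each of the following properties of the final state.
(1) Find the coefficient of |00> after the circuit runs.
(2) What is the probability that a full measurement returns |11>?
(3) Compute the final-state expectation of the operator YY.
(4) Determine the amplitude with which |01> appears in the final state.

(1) The final state's coefficient on |00> equals sqrt(2)/2.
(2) The probability of measuring |11> is 1/2.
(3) The observable YY averages to -1.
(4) |01> carries amplitude 0 in the final state.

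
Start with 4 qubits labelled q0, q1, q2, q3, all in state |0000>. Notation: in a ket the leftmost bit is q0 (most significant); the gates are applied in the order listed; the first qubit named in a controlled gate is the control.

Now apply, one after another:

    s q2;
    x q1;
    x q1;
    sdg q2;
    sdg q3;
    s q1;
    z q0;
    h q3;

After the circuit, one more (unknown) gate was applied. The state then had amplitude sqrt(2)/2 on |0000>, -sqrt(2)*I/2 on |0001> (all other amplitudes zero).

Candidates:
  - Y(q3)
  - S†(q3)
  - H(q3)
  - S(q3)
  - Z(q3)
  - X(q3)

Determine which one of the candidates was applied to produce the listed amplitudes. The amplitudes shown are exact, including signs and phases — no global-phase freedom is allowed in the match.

The applied gate was S†(q3).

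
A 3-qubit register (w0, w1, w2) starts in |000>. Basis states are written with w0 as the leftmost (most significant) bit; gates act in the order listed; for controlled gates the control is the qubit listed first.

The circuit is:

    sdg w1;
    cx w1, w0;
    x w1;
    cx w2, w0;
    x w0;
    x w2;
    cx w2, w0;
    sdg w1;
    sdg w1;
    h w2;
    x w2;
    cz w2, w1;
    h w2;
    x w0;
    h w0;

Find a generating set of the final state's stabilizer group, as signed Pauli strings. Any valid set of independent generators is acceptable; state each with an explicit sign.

The stabilizer group can be generated by -XII, -IZI, +IIZ, among other valid generating sets.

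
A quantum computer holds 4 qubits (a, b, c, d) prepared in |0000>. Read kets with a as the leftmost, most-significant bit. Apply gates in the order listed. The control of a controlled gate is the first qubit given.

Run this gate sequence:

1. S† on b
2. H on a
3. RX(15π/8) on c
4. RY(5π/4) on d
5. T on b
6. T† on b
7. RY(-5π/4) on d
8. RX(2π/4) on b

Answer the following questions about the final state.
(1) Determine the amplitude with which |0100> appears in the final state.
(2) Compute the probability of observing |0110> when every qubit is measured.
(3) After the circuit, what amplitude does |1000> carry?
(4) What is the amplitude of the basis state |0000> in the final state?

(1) |0100> carries amplitude I*cos(pi/16)/2 in the final state. Key observation: steps 4-7 multiply out to the identity, so the circuit reduces to the remaining gates.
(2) The probability of measuring |0110> is sin(pi/16)**2/4.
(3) The final state's coefficient on |1000> equals -cos(pi/16)/2.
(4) |0000> carries amplitude -cos(pi/16)/2 in the final state.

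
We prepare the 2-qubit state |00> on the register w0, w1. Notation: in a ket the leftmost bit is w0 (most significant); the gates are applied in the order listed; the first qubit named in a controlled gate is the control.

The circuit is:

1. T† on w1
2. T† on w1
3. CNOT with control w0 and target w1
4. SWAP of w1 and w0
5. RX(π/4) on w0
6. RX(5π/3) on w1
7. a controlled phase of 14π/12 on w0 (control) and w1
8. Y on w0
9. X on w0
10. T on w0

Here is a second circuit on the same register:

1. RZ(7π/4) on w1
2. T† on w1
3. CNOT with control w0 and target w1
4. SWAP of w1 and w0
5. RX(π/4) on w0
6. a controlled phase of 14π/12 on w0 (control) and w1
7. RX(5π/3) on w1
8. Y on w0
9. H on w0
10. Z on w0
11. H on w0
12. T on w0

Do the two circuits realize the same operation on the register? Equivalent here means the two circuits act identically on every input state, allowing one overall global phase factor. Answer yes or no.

No, they are not equivalent — no single phase factor reconciles the two unitaries.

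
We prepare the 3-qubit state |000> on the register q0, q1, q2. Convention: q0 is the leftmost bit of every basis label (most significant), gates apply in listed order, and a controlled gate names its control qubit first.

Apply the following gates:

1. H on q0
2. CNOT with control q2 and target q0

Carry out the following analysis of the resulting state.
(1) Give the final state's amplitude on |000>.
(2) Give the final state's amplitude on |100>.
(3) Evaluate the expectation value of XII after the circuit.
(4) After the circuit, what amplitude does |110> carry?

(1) The final state's coefficient on |000> equals sqrt(2)/2.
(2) |100> carries amplitude sqrt(2)/2 in the final state.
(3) The expectation value of XII is 1.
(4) The amplitude on |110> is 0.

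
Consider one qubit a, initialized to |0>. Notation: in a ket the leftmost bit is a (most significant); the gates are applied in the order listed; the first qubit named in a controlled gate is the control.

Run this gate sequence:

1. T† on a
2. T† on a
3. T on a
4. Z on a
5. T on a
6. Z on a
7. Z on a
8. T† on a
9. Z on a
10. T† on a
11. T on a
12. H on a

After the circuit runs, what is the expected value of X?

In the final state, X has expectation 1. Key observation: steps 3-10 multiply out to the identity, so the circuit reduces to the remaining gates.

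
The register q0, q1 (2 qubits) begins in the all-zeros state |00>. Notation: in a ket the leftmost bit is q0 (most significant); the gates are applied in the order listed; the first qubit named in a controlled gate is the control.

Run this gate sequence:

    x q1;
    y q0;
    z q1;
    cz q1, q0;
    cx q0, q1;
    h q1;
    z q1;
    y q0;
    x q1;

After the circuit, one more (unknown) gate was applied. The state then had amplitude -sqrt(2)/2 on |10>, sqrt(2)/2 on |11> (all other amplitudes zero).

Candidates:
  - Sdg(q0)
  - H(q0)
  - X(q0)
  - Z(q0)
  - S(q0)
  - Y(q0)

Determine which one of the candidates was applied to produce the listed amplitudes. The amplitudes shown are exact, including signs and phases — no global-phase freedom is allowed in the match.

The applied gate was X(q0).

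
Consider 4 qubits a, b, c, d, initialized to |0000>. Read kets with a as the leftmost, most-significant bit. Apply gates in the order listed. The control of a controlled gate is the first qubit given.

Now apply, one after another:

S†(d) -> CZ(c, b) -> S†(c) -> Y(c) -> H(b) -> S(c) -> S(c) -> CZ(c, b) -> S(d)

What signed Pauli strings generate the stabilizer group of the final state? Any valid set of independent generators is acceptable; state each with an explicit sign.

The stabilizer group can be generated by -IXII, +ZIII, -IIZI, +IIIZ, among other valid generating sets.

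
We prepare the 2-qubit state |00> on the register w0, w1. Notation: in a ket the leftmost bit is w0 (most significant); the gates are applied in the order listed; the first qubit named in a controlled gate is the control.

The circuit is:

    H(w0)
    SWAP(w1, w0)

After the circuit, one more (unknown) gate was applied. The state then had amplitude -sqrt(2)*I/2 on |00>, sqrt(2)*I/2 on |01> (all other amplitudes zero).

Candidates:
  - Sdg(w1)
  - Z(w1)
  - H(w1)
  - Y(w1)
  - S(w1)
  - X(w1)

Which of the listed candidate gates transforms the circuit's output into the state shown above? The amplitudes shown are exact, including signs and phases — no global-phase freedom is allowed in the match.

The unique candidate consistent with the amplitudes is Y(w1).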